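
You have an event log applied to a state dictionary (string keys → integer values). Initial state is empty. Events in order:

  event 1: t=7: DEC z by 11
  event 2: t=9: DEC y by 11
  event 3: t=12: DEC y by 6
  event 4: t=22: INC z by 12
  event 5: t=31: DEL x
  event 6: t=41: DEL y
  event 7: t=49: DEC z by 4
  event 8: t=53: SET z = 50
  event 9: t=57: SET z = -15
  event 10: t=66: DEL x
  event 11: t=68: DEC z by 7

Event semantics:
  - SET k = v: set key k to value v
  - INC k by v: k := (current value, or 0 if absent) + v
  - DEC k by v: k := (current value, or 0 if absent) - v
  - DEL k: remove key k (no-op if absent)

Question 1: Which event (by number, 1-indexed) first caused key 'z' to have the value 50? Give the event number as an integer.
Looking for first event where z becomes 50:
  event 1: z = -11
  event 2: z = -11
  event 3: z = -11
  event 4: z = 1
  event 5: z = 1
  event 6: z = 1
  event 7: z = -3
  event 8: z -3 -> 50  <-- first match

Answer: 8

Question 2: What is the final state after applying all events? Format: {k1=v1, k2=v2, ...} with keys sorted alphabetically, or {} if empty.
  after event 1 (t=7: DEC z by 11): {z=-11}
  after event 2 (t=9: DEC y by 11): {y=-11, z=-11}
  after event 3 (t=12: DEC y by 6): {y=-17, z=-11}
  after event 4 (t=22: INC z by 12): {y=-17, z=1}
  after event 5 (t=31: DEL x): {y=-17, z=1}
  after event 6 (t=41: DEL y): {z=1}
  after event 7 (t=49: DEC z by 4): {z=-3}
  after event 8 (t=53: SET z = 50): {z=50}
  after event 9 (t=57: SET z = -15): {z=-15}
  after event 10 (t=66: DEL x): {z=-15}
  after event 11 (t=68: DEC z by 7): {z=-22}

Answer: {z=-22}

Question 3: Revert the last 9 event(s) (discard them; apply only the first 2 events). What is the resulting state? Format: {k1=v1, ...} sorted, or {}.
Answer: {y=-11, z=-11}

Derivation:
Keep first 2 events (discard last 9):
  after event 1 (t=7: DEC z by 11): {z=-11}
  after event 2 (t=9: DEC y by 11): {y=-11, z=-11}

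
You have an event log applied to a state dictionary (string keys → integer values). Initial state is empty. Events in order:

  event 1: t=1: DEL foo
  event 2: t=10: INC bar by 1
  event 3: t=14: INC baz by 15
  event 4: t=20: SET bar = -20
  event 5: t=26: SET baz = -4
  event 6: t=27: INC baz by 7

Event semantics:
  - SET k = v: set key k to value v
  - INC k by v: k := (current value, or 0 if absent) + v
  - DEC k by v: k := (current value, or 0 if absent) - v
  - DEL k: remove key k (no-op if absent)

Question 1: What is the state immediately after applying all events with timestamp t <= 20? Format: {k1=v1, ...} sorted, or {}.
Apply events with t <= 20 (4 events):
  after event 1 (t=1: DEL foo): {}
  after event 2 (t=10: INC bar by 1): {bar=1}
  after event 3 (t=14: INC baz by 15): {bar=1, baz=15}
  after event 4 (t=20: SET bar = -20): {bar=-20, baz=15}

Answer: {bar=-20, baz=15}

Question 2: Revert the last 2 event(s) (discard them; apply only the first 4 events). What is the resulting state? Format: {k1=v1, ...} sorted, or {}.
Keep first 4 events (discard last 2):
  after event 1 (t=1: DEL foo): {}
  after event 2 (t=10: INC bar by 1): {bar=1}
  after event 3 (t=14: INC baz by 15): {bar=1, baz=15}
  after event 4 (t=20: SET bar = -20): {bar=-20, baz=15}

Answer: {bar=-20, baz=15}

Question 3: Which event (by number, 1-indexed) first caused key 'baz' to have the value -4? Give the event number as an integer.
Looking for first event where baz becomes -4:
  event 3: baz = 15
  event 4: baz = 15
  event 5: baz 15 -> -4  <-- first match

Answer: 5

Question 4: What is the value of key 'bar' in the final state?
Track key 'bar' through all 6 events:
  event 1 (t=1: DEL foo): bar unchanged
  event 2 (t=10: INC bar by 1): bar (absent) -> 1
  event 3 (t=14: INC baz by 15): bar unchanged
  event 4 (t=20: SET bar = -20): bar 1 -> -20
  event 5 (t=26: SET baz = -4): bar unchanged
  event 6 (t=27: INC baz by 7): bar unchanged
Final: bar = -20

Answer: -20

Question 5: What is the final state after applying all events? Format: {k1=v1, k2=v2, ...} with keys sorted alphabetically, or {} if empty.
  after event 1 (t=1: DEL foo): {}
  after event 2 (t=10: INC bar by 1): {bar=1}
  after event 3 (t=14: INC baz by 15): {bar=1, baz=15}
  after event 4 (t=20: SET bar = -20): {bar=-20, baz=15}
  after event 5 (t=26: SET baz = -4): {bar=-20, baz=-4}
  after event 6 (t=27: INC baz by 7): {bar=-20, baz=3}

Answer: {bar=-20, baz=3}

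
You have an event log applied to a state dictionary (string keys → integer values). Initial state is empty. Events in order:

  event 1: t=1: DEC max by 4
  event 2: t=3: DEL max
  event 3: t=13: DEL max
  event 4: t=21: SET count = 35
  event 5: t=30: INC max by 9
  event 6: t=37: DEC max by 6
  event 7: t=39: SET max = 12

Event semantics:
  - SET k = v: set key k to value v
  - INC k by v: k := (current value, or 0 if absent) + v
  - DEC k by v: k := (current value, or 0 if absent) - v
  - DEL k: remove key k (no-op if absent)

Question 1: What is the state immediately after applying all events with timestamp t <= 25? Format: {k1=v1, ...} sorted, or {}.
Answer: {count=35}

Derivation:
Apply events with t <= 25 (4 events):
  after event 1 (t=1: DEC max by 4): {max=-4}
  after event 2 (t=3: DEL max): {}
  after event 3 (t=13: DEL max): {}
  after event 4 (t=21: SET count = 35): {count=35}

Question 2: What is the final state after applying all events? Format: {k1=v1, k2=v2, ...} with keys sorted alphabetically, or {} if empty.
Answer: {count=35, max=12}

Derivation:
  after event 1 (t=1: DEC max by 4): {max=-4}
  after event 2 (t=3: DEL max): {}
  after event 3 (t=13: DEL max): {}
  after event 4 (t=21: SET count = 35): {count=35}
  after event 5 (t=30: INC max by 9): {count=35, max=9}
  after event 6 (t=37: DEC max by 6): {count=35, max=3}
  after event 7 (t=39: SET max = 12): {count=35, max=12}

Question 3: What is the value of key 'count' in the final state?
Track key 'count' through all 7 events:
  event 1 (t=1: DEC max by 4): count unchanged
  event 2 (t=3: DEL max): count unchanged
  event 3 (t=13: DEL max): count unchanged
  event 4 (t=21: SET count = 35): count (absent) -> 35
  event 5 (t=30: INC max by 9): count unchanged
  event 6 (t=37: DEC max by 6): count unchanged
  event 7 (t=39: SET max = 12): count unchanged
Final: count = 35

Answer: 35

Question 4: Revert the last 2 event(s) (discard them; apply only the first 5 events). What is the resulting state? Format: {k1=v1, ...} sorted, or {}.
Answer: {count=35, max=9}

Derivation:
Keep first 5 events (discard last 2):
  after event 1 (t=1: DEC max by 4): {max=-4}
  after event 2 (t=3: DEL max): {}
  after event 3 (t=13: DEL max): {}
  after event 4 (t=21: SET count = 35): {count=35}
  after event 5 (t=30: INC max by 9): {count=35, max=9}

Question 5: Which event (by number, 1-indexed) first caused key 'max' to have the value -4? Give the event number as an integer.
Looking for first event where max becomes -4:
  event 1: max (absent) -> -4  <-- first match

Answer: 1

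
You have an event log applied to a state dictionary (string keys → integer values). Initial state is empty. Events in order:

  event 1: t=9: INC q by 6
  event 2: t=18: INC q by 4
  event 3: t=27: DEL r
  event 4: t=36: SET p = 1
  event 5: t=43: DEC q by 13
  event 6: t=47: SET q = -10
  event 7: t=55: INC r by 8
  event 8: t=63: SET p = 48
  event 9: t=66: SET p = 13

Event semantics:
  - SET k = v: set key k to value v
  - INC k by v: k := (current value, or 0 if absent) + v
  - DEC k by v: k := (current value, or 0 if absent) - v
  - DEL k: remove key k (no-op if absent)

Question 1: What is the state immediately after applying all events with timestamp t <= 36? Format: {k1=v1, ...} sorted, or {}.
Apply events with t <= 36 (4 events):
  after event 1 (t=9: INC q by 6): {q=6}
  after event 2 (t=18: INC q by 4): {q=10}
  after event 3 (t=27: DEL r): {q=10}
  after event 4 (t=36: SET p = 1): {p=1, q=10}

Answer: {p=1, q=10}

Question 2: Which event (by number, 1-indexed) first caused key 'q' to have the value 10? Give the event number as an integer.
Looking for first event where q becomes 10:
  event 1: q = 6
  event 2: q 6 -> 10  <-- first match

Answer: 2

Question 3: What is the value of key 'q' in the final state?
Track key 'q' through all 9 events:
  event 1 (t=9: INC q by 6): q (absent) -> 6
  event 2 (t=18: INC q by 4): q 6 -> 10
  event 3 (t=27: DEL r): q unchanged
  event 4 (t=36: SET p = 1): q unchanged
  event 5 (t=43: DEC q by 13): q 10 -> -3
  event 6 (t=47: SET q = -10): q -3 -> -10
  event 7 (t=55: INC r by 8): q unchanged
  event 8 (t=63: SET p = 48): q unchanged
  event 9 (t=66: SET p = 13): q unchanged
Final: q = -10

Answer: -10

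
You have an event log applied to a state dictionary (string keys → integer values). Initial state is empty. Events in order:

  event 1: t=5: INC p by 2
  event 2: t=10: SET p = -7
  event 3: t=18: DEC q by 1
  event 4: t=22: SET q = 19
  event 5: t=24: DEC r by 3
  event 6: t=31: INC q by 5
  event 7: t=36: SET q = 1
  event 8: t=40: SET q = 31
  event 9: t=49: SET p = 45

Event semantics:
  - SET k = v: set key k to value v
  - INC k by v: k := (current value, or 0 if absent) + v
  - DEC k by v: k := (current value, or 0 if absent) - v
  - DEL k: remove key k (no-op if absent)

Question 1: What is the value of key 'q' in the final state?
Track key 'q' through all 9 events:
  event 1 (t=5: INC p by 2): q unchanged
  event 2 (t=10: SET p = -7): q unchanged
  event 3 (t=18: DEC q by 1): q (absent) -> -1
  event 4 (t=22: SET q = 19): q -1 -> 19
  event 5 (t=24: DEC r by 3): q unchanged
  event 6 (t=31: INC q by 5): q 19 -> 24
  event 7 (t=36: SET q = 1): q 24 -> 1
  event 8 (t=40: SET q = 31): q 1 -> 31
  event 9 (t=49: SET p = 45): q unchanged
Final: q = 31

Answer: 31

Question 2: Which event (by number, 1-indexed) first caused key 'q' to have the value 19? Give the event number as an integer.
Answer: 4

Derivation:
Looking for first event where q becomes 19:
  event 3: q = -1
  event 4: q -1 -> 19  <-- first match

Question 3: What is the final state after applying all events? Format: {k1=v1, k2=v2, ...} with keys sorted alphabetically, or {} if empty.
Answer: {p=45, q=31, r=-3}

Derivation:
  after event 1 (t=5: INC p by 2): {p=2}
  after event 2 (t=10: SET p = -7): {p=-7}
  after event 3 (t=18: DEC q by 1): {p=-7, q=-1}
  after event 4 (t=22: SET q = 19): {p=-7, q=19}
  after event 5 (t=24: DEC r by 3): {p=-7, q=19, r=-3}
  after event 6 (t=31: INC q by 5): {p=-7, q=24, r=-3}
  after event 7 (t=36: SET q = 1): {p=-7, q=1, r=-3}
  after event 8 (t=40: SET q = 31): {p=-7, q=31, r=-3}
  after event 9 (t=49: SET p = 45): {p=45, q=31, r=-3}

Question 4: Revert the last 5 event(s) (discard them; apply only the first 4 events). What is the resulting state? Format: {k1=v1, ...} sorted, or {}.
Answer: {p=-7, q=19}

Derivation:
Keep first 4 events (discard last 5):
  after event 1 (t=5: INC p by 2): {p=2}
  after event 2 (t=10: SET p = -7): {p=-7}
  after event 3 (t=18: DEC q by 1): {p=-7, q=-1}
  after event 4 (t=22: SET q = 19): {p=-7, q=19}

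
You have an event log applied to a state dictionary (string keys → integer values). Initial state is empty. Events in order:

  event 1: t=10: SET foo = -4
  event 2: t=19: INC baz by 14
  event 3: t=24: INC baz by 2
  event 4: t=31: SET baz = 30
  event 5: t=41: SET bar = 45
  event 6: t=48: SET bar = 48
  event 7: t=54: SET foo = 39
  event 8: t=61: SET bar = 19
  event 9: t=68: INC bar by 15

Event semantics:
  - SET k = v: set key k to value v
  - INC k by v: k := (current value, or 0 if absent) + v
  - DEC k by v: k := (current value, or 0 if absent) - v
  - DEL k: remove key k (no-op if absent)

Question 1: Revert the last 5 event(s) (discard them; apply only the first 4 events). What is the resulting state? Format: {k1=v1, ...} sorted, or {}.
Answer: {baz=30, foo=-4}

Derivation:
Keep first 4 events (discard last 5):
  after event 1 (t=10: SET foo = -4): {foo=-4}
  after event 2 (t=19: INC baz by 14): {baz=14, foo=-4}
  after event 3 (t=24: INC baz by 2): {baz=16, foo=-4}
  after event 4 (t=31: SET baz = 30): {baz=30, foo=-4}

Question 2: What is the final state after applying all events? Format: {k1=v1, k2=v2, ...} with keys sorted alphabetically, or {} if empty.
  after event 1 (t=10: SET foo = -4): {foo=-4}
  after event 2 (t=19: INC baz by 14): {baz=14, foo=-4}
  after event 3 (t=24: INC baz by 2): {baz=16, foo=-4}
  after event 4 (t=31: SET baz = 30): {baz=30, foo=-4}
  after event 5 (t=41: SET bar = 45): {bar=45, baz=30, foo=-4}
  after event 6 (t=48: SET bar = 48): {bar=48, baz=30, foo=-4}
  after event 7 (t=54: SET foo = 39): {bar=48, baz=30, foo=39}
  after event 8 (t=61: SET bar = 19): {bar=19, baz=30, foo=39}
  after event 9 (t=68: INC bar by 15): {bar=34, baz=30, foo=39}

Answer: {bar=34, baz=30, foo=39}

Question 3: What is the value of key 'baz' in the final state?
Answer: 30

Derivation:
Track key 'baz' through all 9 events:
  event 1 (t=10: SET foo = -4): baz unchanged
  event 2 (t=19: INC baz by 14): baz (absent) -> 14
  event 3 (t=24: INC baz by 2): baz 14 -> 16
  event 4 (t=31: SET baz = 30): baz 16 -> 30
  event 5 (t=41: SET bar = 45): baz unchanged
  event 6 (t=48: SET bar = 48): baz unchanged
  event 7 (t=54: SET foo = 39): baz unchanged
  event 8 (t=61: SET bar = 19): baz unchanged
  event 9 (t=68: INC bar by 15): baz unchanged
Final: baz = 30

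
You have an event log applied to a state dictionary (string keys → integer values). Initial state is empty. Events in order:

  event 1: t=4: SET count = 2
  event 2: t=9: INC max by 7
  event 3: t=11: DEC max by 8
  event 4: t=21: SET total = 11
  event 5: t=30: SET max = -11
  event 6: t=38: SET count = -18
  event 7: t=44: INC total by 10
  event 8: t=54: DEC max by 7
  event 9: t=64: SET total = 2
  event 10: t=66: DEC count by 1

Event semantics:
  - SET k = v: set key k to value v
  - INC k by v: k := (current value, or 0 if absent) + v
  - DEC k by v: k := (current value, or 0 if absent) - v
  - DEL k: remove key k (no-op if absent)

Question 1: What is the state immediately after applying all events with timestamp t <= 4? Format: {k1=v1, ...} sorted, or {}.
Apply events with t <= 4 (1 events):
  after event 1 (t=4: SET count = 2): {count=2}

Answer: {count=2}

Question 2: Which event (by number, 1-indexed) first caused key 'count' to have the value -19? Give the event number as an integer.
Looking for first event where count becomes -19:
  event 1: count = 2
  event 2: count = 2
  event 3: count = 2
  event 4: count = 2
  event 5: count = 2
  event 6: count = -18
  event 7: count = -18
  event 8: count = -18
  event 9: count = -18
  event 10: count -18 -> -19  <-- first match

Answer: 10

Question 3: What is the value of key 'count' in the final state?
Track key 'count' through all 10 events:
  event 1 (t=4: SET count = 2): count (absent) -> 2
  event 2 (t=9: INC max by 7): count unchanged
  event 3 (t=11: DEC max by 8): count unchanged
  event 4 (t=21: SET total = 11): count unchanged
  event 5 (t=30: SET max = -11): count unchanged
  event 6 (t=38: SET count = -18): count 2 -> -18
  event 7 (t=44: INC total by 10): count unchanged
  event 8 (t=54: DEC max by 7): count unchanged
  event 9 (t=64: SET total = 2): count unchanged
  event 10 (t=66: DEC count by 1): count -18 -> -19
Final: count = -19

Answer: -19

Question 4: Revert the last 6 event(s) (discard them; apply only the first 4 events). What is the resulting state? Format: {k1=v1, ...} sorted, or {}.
Answer: {count=2, max=-1, total=11}

Derivation:
Keep first 4 events (discard last 6):
  after event 1 (t=4: SET count = 2): {count=2}
  after event 2 (t=9: INC max by 7): {count=2, max=7}
  after event 3 (t=11: DEC max by 8): {count=2, max=-1}
  after event 4 (t=21: SET total = 11): {count=2, max=-1, total=11}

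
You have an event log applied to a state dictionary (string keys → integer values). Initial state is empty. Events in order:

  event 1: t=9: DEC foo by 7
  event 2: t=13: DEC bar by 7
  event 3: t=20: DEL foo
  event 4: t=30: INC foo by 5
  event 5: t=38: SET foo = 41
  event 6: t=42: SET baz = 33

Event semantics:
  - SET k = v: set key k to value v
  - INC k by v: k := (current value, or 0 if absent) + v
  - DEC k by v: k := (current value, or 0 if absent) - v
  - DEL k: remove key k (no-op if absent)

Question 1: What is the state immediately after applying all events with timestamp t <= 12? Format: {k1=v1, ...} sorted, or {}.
Answer: {foo=-7}

Derivation:
Apply events with t <= 12 (1 events):
  after event 1 (t=9: DEC foo by 7): {foo=-7}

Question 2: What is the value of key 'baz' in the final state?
Track key 'baz' through all 6 events:
  event 1 (t=9: DEC foo by 7): baz unchanged
  event 2 (t=13: DEC bar by 7): baz unchanged
  event 3 (t=20: DEL foo): baz unchanged
  event 4 (t=30: INC foo by 5): baz unchanged
  event 5 (t=38: SET foo = 41): baz unchanged
  event 6 (t=42: SET baz = 33): baz (absent) -> 33
Final: baz = 33

Answer: 33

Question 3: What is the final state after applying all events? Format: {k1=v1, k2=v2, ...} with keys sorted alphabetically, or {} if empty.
Answer: {bar=-7, baz=33, foo=41}

Derivation:
  after event 1 (t=9: DEC foo by 7): {foo=-7}
  after event 2 (t=13: DEC bar by 7): {bar=-7, foo=-7}
  after event 3 (t=20: DEL foo): {bar=-7}
  after event 4 (t=30: INC foo by 5): {bar=-7, foo=5}
  after event 5 (t=38: SET foo = 41): {bar=-7, foo=41}
  after event 6 (t=42: SET baz = 33): {bar=-7, baz=33, foo=41}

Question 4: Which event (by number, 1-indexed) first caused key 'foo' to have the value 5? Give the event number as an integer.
Looking for first event where foo becomes 5:
  event 1: foo = -7
  event 2: foo = -7
  event 3: foo = (absent)
  event 4: foo (absent) -> 5  <-- first match

Answer: 4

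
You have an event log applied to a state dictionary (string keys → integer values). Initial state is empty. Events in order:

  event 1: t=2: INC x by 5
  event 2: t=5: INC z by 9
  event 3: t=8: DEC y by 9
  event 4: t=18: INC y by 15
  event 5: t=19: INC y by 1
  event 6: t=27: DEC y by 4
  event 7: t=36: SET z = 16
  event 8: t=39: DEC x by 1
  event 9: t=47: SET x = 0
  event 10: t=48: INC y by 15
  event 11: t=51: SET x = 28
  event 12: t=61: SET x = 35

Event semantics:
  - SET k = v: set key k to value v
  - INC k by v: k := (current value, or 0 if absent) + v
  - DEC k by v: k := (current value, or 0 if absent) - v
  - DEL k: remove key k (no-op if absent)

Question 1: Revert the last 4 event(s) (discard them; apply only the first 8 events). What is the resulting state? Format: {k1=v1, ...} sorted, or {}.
Answer: {x=4, y=3, z=16}

Derivation:
Keep first 8 events (discard last 4):
  after event 1 (t=2: INC x by 5): {x=5}
  after event 2 (t=5: INC z by 9): {x=5, z=9}
  after event 3 (t=8: DEC y by 9): {x=5, y=-9, z=9}
  after event 4 (t=18: INC y by 15): {x=5, y=6, z=9}
  after event 5 (t=19: INC y by 1): {x=5, y=7, z=9}
  after event 6 (t=27: DEC y by 4): {x=5, y=3, z=9}
  after event 7 (t=36: SET z = 16): {x=5, y=3, z=16}
  after event 8 (t=39: DEC x by 1): {x=4, y=3, z=16}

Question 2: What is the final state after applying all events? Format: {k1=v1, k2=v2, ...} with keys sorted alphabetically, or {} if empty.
Answer: {x=35, y=18, z=16}

Derivation:
  after event 1 (t=2: INC x by 5): {x=5}
  after event 2 (t=5: INC z by 9): {x=5, z=9}
  after event 3 (t=8: DEC y by 9): {x=5, y=-9, z=9}
  after event 4 (t=18: INC y by 15): {x=5, y=6, z=9}
  after event 5 (t=19: INC y by 1): {x=5, y=7, z=9}
  after event 6 (t=27: DEC y by 4): {x=5, y=3, z=9}
  after event 7 (t=36: SET z = 16): {x=5, y=3, z=16}
  after event 8 (t=39: DEC x by 1): {x=4, y=3, z=16}
  after event 9 (t=47: SET x = 0): {x=0, y=3, z=16}
  after event 10 (t=48: INC y by 15): {x=0, y=18, z=16}
  after event 11 (t=51: SET x = 28): {x=28, y=18, z=16}
  after event 12 (t=61: SET x = 35): {x=35, y=18, z=16}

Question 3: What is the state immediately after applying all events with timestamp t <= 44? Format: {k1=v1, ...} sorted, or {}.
Apply events with t <= 44 (8 events):
  after event 1 (t=2: INC x by 5): {x=5}
  after event 2 (t=5: INC z by 9): {x=5, z=9}
  after event 3 (t=8: DEC y by 9): {x=5, y=-9, z=9}
  after event 4 (t=18: INC y by 15): {x=5, y=6, z=9}
  after event 5 (t=19: INC y by 1): {x=5, y=7, z=9}
  after event 6 (t=27: DEC y by 4): {x=5, y=3, z=9}
  after event 7 (t=36: SET z = 16): {x=5, y=3, z=16}
  after event 8 (t=39: DEC x by 1): {x=4, y=3, z=16}

Answer: {x=4, y=3, z=16}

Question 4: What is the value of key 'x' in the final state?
Track key 'x' through all 12 events:
  event 1 (t=2: INC x by 5): x (absent) -> 5
  event 2 (t=5: INC z by 9): x unchanged
  event 3 (t=8: DEC y by 9): x unchanged
  event 4 (t=18: INC y by 15): x unchanged
  event 5 (t=19: INC y by 1): x unchanged
  event 6 (t=27: DEC y by 4): x unchanged
  event 7 (t=36: SET z = 16): x unchanged
  event 8 (t=39: DEC x by 1): x 5 -> 4
  event 9 (t=47: SET x = 0): x 4 -> 0
  event 10 (t=48: INC y by 15): x unchanged
  event 11 (t=51: SET x = 28): x 0 -> 28
  event 12 (t=61: SET x = 35): x 28 -> 35
Final: x = 35

Answer: 35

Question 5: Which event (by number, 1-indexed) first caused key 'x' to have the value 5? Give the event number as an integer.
Answer: 1

Derivation:
Looking for first event where x becomes 5:
  event 1: x (absent) -> 5  <-- first match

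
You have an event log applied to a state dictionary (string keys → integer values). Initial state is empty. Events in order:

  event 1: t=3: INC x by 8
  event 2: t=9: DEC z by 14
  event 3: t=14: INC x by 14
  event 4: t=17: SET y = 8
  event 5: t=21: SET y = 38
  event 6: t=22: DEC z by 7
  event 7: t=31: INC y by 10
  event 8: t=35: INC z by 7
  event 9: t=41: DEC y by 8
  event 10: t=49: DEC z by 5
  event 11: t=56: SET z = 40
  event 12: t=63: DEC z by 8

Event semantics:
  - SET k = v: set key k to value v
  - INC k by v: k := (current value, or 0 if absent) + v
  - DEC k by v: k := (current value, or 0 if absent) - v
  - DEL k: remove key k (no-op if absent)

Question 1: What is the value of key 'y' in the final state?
Track key 'y' through all 12 events:
  event 1 (t=3: INC x by 8): y unchanged
  event 2 (t=9: DEC z by 14): y unchanged
  event 3 (t=14: INC x by 14): y unchanged
  event 4 (t=17: SET y = 8): y (absent) -> 8
  event 5 (t=21: SET y = 38): y 8 -> 38
  event 6 (t=22: DEC z by 7): y unchanged
  event 7 (t=31: INC y by 10): y 38 -> 48
  event 8 (t=35: INC z by 7): y unchanged
  event 9 (t=41: DEC y by 8): y 48 -> 40
  event 10 (t=49: DEC z by 5): y unchanged
  event 11 (t=56: SET z = 40): y unchanged
  event 12 (t=63: DEC z by 8): y unchanged
Final: y = 40

Answer: 40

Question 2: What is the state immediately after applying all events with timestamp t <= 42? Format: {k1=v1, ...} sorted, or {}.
Apply events with t <= 42 (9 events):
  after event 1 (t=3: INC x by 8): {x=8}
  after event 2 (t=9: DEC z by 14): {x=8, z=-14}
  after event 3 (t=14: INC x by 14): {x=22, z=-14}
  after event 4 (t=17: SET y = 8): {x=22, y=8, z=-14}
  after event 5 (t=21: SET y = 38): {x=22, y=38, z=-14}
  after event 6 (t=22: DEC z by 7): {x=22, y=38, z=-21}
  after event 7 (t=31: INC y by 10): {x=22, y=48, z=-21}
  after event 8 (t=35: INC z by 7): {x=22, y=48, z=-14}
  after event 9 (t=41: DEC y by 8): {x=22, y=40, z=-14}

Answer: {x=22, y=40, z=-14}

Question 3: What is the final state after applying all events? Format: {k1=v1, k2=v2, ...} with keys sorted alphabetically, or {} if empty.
Answer: {x=22, y=40, z=32}

Derivation:
  after event 1 (t=3: INC x by 8): {x=8}
  after event 2 (t=9: DEC z by 14): {x=8, z=-14}
  after event 3 (t=14: INC x by 14): {x=22, z=-14}
  after event 4 (t=17: SET y = 8): {x=22, y=8, z=-14}
  after event 5 (t=21: SET y = 38): {x=22, y=38, z=-14}
  after event 6 (t=22: DEC z by 7): {x=22, y=38, z=-21}
  after event 7 (t=31: INC y by 10): {x=22, y=48, z=-21}
  after event 8 (t=35: INC z by 7): {x=22, y=48, z=-14}
  after event 9 (t=41: DEC y by 8): {x=22, y=40, z=-14}
  after event 10 (t=49: DEC z by 5): {x=22, y=40, z=-19}
  after event 11 (t=56: SET z = 40): {x=22, y=40, z=40}
  after event 12 (t=63: DEC z by 8): {x=22, y=40, z=32}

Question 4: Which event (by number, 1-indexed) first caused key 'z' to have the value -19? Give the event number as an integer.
Answer: 10

Derivation:
Looking for first event where z becomes -19:
  event 2: z = -14
  event 3: z = -14
  event 4: z = -14
  event 5: z = -14
  event 6: z = -21
  event 7: z = -21
  event 8: z = -14
  event 9: z = -14
  event 10: z -14 -> -19  <-- first match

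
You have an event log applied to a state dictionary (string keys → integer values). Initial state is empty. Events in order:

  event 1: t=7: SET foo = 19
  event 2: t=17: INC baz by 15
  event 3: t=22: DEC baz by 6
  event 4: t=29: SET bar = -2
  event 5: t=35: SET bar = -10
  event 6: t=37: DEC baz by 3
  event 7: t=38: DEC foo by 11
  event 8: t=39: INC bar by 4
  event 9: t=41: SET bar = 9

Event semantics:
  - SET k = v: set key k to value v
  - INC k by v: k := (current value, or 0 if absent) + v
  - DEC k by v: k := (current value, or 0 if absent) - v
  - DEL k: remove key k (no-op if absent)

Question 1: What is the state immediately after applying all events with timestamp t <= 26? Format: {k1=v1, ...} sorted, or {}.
Apply events with t <= 26 (3 events):
  after event 1 (t=7: SET foo = 19): {foo=19}
  after event 2 (t=17: INC baz by 15): {baz=15, foo=19}
  after event 3 (t=22: DEC baz by 6): {baz=9, foo=19}

Answer: {baz=9, foo=19}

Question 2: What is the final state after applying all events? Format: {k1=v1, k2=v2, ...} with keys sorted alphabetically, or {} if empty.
Answer: {bar=9, baz=6, foo=8}

Derivation:
  after event 1 (t=7: SET foo = 19): {foo=19}
  after event 2 (t=17: INC baz by 15): {baz=15, foo=19}
  after event 3 (t=22: DEC baz by 6): {baz=9, foo=19}
  after event 4 (t=29: SET bar = -2): {bar=-2, baz=9, foo=19}
  after event 5 (t=35: SET bar = -10): {bar=-10, baz=9, foo=19}
  after event 6 (t=37: DEC baz by 3): {bar=-10, baz=6, foo=19}
  after event 7 (t=38: DEC foo by 11): {bar=-10, baz=6, foo=8}
  after event 8 (t=39: INC bar by 4): {bar=-6, baz=6, foo=8}
  after event 9 (t=41: SET bar = 9): {bar=9, baz=6, foo=8}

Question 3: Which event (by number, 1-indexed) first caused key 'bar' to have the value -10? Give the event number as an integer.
Looking for first event where bar becomes -10:
  event 4: bar = -2
  event 5: bar -2 -> -10  <-- first match

Answer: 5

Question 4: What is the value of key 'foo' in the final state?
Track key 'foo' through all 9 events:
  event 1 (t=7: SET foo = 19): foo (absent) -> 19
  event 2 (t=17: INC baz by 15): foo unchanged
  event 3 (t=22: DEC baz by 6): foo unchanged
  event 4 (t=29: SET bar = -2): foo unchanged
  event 5 (t=35: SET bar = -10): foo unchanged
  event 6 (t=37: DEC baz by 3): foo unchanged
  event 7 (t=38: DEC foo by 11): foo 19 -> 8
  event 8 (t=39: INC bar by 4): foo unchanged
  event 9 (t=41: SET bar = 9): foo unchanged
Final: foo = 8

Answer: 8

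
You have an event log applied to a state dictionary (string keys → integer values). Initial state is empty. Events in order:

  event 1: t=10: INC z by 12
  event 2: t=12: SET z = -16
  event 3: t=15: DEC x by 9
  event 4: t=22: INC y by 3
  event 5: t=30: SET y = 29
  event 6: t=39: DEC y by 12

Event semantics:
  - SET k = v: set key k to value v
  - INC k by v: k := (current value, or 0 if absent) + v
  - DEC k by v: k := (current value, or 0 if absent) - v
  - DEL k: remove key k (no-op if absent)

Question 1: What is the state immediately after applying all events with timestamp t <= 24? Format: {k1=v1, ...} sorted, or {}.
Answer: {x=-9, y=3, z=-16}

Derivation:
Apply events with t <= 24 (4 events):
  after event 1 (t=10: INC z by 12): {z=12}
  after event 2 (t=12: SET z = -16): {z=-16}
  after event 3 (t=15: DEC x by 9): {x=-9, z=-16}
  after event 4 (t=22: INC y by 3): {x=-9, y=3, z=-16}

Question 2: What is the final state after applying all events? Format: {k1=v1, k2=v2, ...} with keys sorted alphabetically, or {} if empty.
Answer: {x=-9, y=17, z=-16}

Derivation:
  after event 1 (t=10: INC z by 12): {z=12}
  after event 2 (t=12: SET z = -16): {z=-16}
  after event 3 (t=15: DEC x by 9): {x=-9, z=-16}
  after event 4 (t=22: INC y by 3): {x=-9, y=3, z=-16}
  after event 5 (t=30: SET y = 29): {x=-9, y=29, z=-16}
  after event 6 (t=39: DEC y by 12): {x=-9, y=17, z=-16}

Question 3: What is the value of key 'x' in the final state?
Track key 'x' through all 6 events:
  event 1 (t=10: INC z by 12): x unchanged
  event 2 (t=12: SET z = -16): x unchanged
  event 3 (t=15: DEC x by 9): x (absent) -> -9
  event 4 (t=22: INC y by 3): x unchanged
  event 5 (t=30: SET y = 29): x unchanged
  event 6 (t=39: DEC y by 12): x unchanged
Final: x = -9

Answer: -9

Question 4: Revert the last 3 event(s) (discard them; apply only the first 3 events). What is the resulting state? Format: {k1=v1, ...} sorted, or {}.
Keep first 3 events (discard last 3):
  after event 1 (t=10: INC z by 12): {z=12}
  after event 2 (t=12: SET z = -16): {z=-16}
  after event 3 (t=15: DEC x by 9): {x=-9, z=-16}

Answer: {x=-9, z=-16}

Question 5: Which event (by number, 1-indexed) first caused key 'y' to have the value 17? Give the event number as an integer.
Answer: 6

Derivation:
Looking for first event where y becomes 17:
  event 4: y = 3
  event 5: y = 29
  event 6: y 29 -> 17  <-- first match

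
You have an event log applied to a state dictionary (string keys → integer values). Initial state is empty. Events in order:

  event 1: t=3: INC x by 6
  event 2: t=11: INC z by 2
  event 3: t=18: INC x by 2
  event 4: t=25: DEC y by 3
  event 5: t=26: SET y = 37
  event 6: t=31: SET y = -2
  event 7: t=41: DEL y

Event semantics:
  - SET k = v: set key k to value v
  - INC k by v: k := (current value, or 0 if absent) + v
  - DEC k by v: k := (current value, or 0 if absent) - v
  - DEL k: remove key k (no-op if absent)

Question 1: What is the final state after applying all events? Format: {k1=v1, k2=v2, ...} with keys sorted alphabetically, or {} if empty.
Answer: {x=8, z=2}

Derivation:
  after event 1 (t=3: INC x by 6): {x=6}
  after event 2 (t=11: INC z by 2): {x=6, z=2}
  after event 3 (t=18: INC x by 2): {x=8, z=2}
  after event 4 (t=25: DEC y by 3): {x=8, y=-3, z=2}
  after event 5 (t=26: SET y = 37): {x=8, y=37, z=2}
  after event 6 (t=31: SET y = -2): {x=8, y=-2, z=2}
  after event 7 (t=41: DEL y): {x=8, z=2}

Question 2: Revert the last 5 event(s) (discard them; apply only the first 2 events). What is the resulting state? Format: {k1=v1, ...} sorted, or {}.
Answer: {x=6, z=2}

Derivation:
Keep first 2 events (discard last 5):
  after event 1 (t=3: INC x by 6): {x=6}
  after event 2 (t=11: INC z by 2): {x=6, z=2}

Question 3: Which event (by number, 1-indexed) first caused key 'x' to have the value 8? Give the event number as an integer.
Looking for first event where x becomes 8:
  event 1: x = 6
  event 2: x = 6
  event 3: x 6 -> 8  <-- first match

Answer: 3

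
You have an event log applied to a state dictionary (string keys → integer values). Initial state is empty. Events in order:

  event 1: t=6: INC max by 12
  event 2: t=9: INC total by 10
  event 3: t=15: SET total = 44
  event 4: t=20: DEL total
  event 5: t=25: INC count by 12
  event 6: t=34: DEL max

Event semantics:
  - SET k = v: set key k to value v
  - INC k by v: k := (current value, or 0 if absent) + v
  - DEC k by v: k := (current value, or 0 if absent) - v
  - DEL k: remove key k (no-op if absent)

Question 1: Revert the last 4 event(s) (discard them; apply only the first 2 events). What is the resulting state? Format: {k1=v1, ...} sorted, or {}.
Answer: {max=12, total=10}

Derivation:
Keep first 2 events (discard last 4):
  after event 1 (t=6: INC max by 12): {max=12}
  after event 2 (t=9: INC total by 10): {max=12, total=10}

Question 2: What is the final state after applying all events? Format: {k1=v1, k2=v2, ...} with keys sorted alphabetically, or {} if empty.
Answer: {count=12}

Derivation:
  after event 1 (t=6: INC max by 12): {max=12}
  after event 2 (t=9: INC total by 10): {max=12, total=10}
  after event 3 (t=15: SET total = 44): {max=12, total=44}
  after event 4 (t=20: DEL total): {max=12}
  after event 5 (t=25: INC count by 12): {count=12, max=12}
  after event 6 (t=34: DEL max): {count=12}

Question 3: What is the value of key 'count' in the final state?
Answer: 12

Derivation:
Track key 'count' through all 6 events:
  event 1 (t=6: INC max by 12): count unchanged
  event 2 (t=9: INC total by 10): count unchanged
  event 3 (t=15: SET total = 44): count unchanged
  event 4 (t=20: DEL total): count unchanged
  event 5 (t=25: INC count by 12): count (absent) -> 12
  event 6 (t=34: DEL max): count unchanged
Final: count = 12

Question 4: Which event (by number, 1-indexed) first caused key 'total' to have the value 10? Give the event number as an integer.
Answer: 2

Derivation:
Looking for first event where total becomes 10:
  event 2: total (absent) -> 10  <-- first match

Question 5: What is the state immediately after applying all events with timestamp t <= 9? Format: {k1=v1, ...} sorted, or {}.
Apply events with t <= 9 (2 events):
  after event 1 (t=6: INC max by 12): {max=12}
  after event 2 (t=9: INC total by 10): {max=12, total=10}

Answer: {max=12, total=10}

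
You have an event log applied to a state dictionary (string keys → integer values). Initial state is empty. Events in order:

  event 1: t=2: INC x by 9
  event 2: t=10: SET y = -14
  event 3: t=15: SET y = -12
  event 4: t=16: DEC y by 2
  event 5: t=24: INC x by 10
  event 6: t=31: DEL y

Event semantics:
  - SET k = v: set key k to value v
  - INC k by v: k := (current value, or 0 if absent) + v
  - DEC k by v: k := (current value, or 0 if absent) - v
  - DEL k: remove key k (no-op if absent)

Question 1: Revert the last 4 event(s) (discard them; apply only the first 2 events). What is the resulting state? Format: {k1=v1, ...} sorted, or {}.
Answer: {x=9, y=-14}

Derivation:
Keep first 2 events (discard last 4):
  after event 1 (t=2: INC x by 9): {x=9}
  after event 2 (t=10: SET y = -14): {x=9, y=-14}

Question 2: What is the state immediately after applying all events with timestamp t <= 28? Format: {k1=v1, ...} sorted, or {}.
Answer: {x=19, y=-14}

Derivation:
Apply events with t <= 28 (5 events):
  after event 1 (t=2: INC x by 9): {x=9}
  after event 2 (t=10: SET y = -14): {x=9, y=-14}
  after event 3 (t=15: SET y = -12): {x=9, y=-12}
  after event 4 (t=16: DEC y by 2): {x=9, y=-14}
  after event 5 (t=24: INC x by 10): {x=19, y=-14}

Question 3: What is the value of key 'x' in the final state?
Answer: 19

Derivation:
Track key 'x' through all 6 events:
  event 1 (t=2: INC x by 9): x (absent) -> 9
  event 2 (t=10: SET y = -14): x unchanged
  event 3 (t=15: SET y = -12): x unchanged
  event 4 (t=16: DEC y by 2): x unchanged
  event 5 (t=24: INC x by 10): x 9 -> 19
  event 6 (t=31: DEL y): x unchanged
Final: x = 19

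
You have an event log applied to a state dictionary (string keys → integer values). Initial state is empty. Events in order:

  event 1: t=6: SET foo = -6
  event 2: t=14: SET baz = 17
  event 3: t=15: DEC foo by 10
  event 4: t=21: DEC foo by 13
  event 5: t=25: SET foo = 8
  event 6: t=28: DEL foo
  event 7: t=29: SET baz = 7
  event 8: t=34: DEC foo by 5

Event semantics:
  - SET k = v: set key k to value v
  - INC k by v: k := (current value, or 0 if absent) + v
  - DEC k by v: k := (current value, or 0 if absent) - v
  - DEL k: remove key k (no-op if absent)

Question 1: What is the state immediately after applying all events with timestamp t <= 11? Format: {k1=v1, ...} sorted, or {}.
Apply events with t <= 11 (1 events):
  after event 1 (t=6: SET foo = -6): {foo=-6}

Answer: {foo=-6}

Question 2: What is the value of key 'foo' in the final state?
Track key 'foo' through all 8 events:
  event 1 (t=6: SET foo = -6): foo (absent) -> -6
  event 2 (t=14: SET baz = 17): foo unchanged
  event 3 (t=15: DEC foo by 10): foo -6 -> -16
  event 4 (t=21: DEC foo by 13): foo -16 -> -29
  event 5 (t=25: SET foo = 8): foo -29 -> 8
  event 6 (t=28: DEL foo): foo 8 -> (absent)
  event 7 (t=29: SET baz = 7): foo unchanged
  event 8 (t=34: DEC foo by 5): foo (absent) -> -5
Final: foo = -5

Answer: -5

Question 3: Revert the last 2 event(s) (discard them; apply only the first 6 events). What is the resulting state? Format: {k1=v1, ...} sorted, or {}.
Answer: {baz=17}

Derivation:
Keep first 6 events (discard last 2):
  after event 1 (t=6: SET foo = -6): {foo=-6}
  after event 2 (t=14: SET baz = 17): {baz=17, foo=-6}
  after event 3 (t=15: DEC foo by 10): {baz=17, foo=-16}
  after event 4 (t=21: DEC foo by 13): {baz=17, foo=-29}
  after event 5 (t=25: SET foo = 8): {baz=17, foo=8}
  after event 6 (t=28: DEL foo): {baz=17}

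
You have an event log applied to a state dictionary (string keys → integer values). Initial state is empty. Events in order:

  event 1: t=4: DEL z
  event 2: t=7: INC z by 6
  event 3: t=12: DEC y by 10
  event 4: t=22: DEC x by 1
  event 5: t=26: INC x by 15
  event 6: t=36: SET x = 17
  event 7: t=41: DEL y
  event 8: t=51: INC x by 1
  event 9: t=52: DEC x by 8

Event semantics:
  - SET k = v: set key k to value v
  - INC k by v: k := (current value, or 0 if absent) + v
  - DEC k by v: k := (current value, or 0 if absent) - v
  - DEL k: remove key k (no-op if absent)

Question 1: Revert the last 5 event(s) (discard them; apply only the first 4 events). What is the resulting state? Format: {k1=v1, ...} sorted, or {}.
Answer: {x=-1, y=-10, z=6}

Derivation:
Keep first 4 events (discard last 5):
  after event 1 (t=4: DEL z): {}
  after event 2 (t=7: INC z by 6): {z=6}
  after event 3 (t=12: DEC y by 10): {y=-10, z=6}
  after event 4 (t=22: DEC x by 1): {x=-1, y=-10, z=6}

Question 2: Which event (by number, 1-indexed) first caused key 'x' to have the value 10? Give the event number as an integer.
Answer: 9

Derivation:
Looking for first event where x becomes 10:
  event 4: x = -1
  event 5: x = 14
  event 6: x = 17
  event 7: x = 17
  event 8: x = 18
  event 9: x 18 -> 10  <-- first match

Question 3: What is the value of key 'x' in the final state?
Track key 'x' through all 9 events:
  event 1 (t=4: DEL z): x unchanged
  event 2 (t=7: INC z by 6): x unchanged
  event 3 (t=12: DEC y by 10): x unchanged
  event 4 (t=22: DEC x by 1): x (absent) -> -1
  event 5 (t=26: INC x by 15): x -1 -> 14
  event 6 (t=36: SET x = 17): x 14 -> 17
  event 7 (t=41: DEL y): x unchanged
  event 8 (t=51: INC x by 1): x 17 -> 18
  event 9 (t=52: DEC x by 8): x 18 -> 10
Final: x = 10

Answer: 10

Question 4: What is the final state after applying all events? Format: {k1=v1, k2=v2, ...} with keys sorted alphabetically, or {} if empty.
  after event 1 (t=4: DEL z): {}
  after event 2 (t=7: INC z by 6): {z=6}
  after event 3 (t=12: DEC y by 10): {y=-10, z=6}
  after event 4 (t=22: DEC x by 1): {x=-1, y=-10, z=6}
  after event 5 (t=26: INC x by 15): {x=14, y=-10, z=6}
  after event 6 (t=36: SET x = 17): {x=17, y=-10, z=6}
  after event 7 (t=41: DEL y): {x=17, z=6}
  after event 8 (t=51: INC x by 1): {x=18, z=6}
  after event 9 (t=52: DEC x by 8): {x=10, z=6}

Answer: {x=10, z=6}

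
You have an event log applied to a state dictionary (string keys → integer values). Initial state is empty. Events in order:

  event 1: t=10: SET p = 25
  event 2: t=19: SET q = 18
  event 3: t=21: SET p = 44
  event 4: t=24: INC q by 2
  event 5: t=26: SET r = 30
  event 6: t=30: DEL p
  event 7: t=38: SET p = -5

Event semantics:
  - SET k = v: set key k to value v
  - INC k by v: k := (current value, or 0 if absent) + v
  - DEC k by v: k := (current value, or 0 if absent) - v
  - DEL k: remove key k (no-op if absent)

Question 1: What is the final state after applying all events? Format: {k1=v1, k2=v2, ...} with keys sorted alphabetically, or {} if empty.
Answer: {p=-5, q=20, r=30}

Derivation:
  after event 1 (t=10: SET p = 25): {p=25}
  after event 2 (t=19: SET q = 18): {p=25, q=18}
  after event 3 (t=21: SET p = 44): {p=44, q=18}
  after event 4 (t=24: INC q by 2): {p=44, q=20}
  after event 5 (t=26: SET r = 30): {p=44, q=20, r=30}
  after event 6 (t=30: DEL p): {q=20, r=30}
  after event 7 (t=38: SET p = -5): {p=-5, q=20, r=30}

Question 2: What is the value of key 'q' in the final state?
Answer: 20

Derivation:
Track key 'q' through all 7 events:
  event 1 (t=10: SET p = 25): q unchanged
  event 2 (t=19: SET q = 18): q (absent) -> 18
  event 3 (t=21: SET p = 44): q unchanged
  event 4 (t=24: INC q by 2): q 18 -> 20
  event 5 (t=26: SET r = 30): q unchanged
  event 6 (t=30: DEL p): q unchanged
  event 7 (t=38: SET p = -5): q unchanged
Final: q = 20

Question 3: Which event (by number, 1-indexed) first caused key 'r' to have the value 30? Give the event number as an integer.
Looking for first event where r becomes 30:
  event 5: r (absent) -> 30  <-- first match

Answer: 5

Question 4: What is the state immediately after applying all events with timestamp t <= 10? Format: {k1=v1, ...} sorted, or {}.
Answer: {p=25}

Derivation:
Apply events with t <= 10 (1 events):
  after event 1 (t=10: SET p = 25): {p=25}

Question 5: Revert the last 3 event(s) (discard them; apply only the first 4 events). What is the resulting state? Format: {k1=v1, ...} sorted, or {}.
Answer: {p=44, q=20}

Derivation:
Keep first 4 events (discard last 3):
  after event 1 (t=10: SET p = 25): {p=25}
  after event 2 (t=19: SET q = 18): {p=25, q=18}
  after event 3 (t=21: SET p = 44): {p=44, q=18}
  after event 4 (t=24: INC q by 2): {p=44, q=20}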